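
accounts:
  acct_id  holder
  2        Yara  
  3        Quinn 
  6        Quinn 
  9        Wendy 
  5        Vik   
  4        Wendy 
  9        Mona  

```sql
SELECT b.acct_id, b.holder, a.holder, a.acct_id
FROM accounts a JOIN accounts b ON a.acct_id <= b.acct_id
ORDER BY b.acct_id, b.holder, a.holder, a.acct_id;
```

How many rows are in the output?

INNER JOIN keeps only pairs where the ON condition holds.
Matching on a.acct_id <= b.acct_id.
- a[0] acct_id=2 → 7 match(es) in b → 7 row(s).
- a[1] acct_id=3 → 6 match(es) in b → 6 row(s).
- a[2] acct_id=6 → 3 match(es) in b → 3 row(s).
- a[3] acct_id=9 → 2 match(es) in b → 2 row(s).
- a[4] acct_id=5 → 4 match(es) in b → 4 row(s).
- a[5] acct_id=4 → 5 match(es) in b → 5 row(s).
- a[6] acct_id=9 → 2 match(es) in b → 2 row(s).
Total: 29 rows.

29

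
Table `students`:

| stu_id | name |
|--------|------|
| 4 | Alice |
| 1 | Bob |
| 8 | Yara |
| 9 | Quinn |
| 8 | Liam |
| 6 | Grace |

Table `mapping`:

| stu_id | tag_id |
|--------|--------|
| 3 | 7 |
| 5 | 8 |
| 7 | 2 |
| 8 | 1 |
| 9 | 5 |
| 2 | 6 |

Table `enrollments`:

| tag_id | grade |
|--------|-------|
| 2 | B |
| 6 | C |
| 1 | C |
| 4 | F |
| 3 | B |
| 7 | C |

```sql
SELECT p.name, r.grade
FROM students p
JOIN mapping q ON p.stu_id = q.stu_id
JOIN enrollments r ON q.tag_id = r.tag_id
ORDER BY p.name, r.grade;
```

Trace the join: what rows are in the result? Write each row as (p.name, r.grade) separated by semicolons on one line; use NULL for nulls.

(Liam, C); (Yara, C)

Step 1 — p INNER JOIN q on stu_id → 3 row(s).
Then INNER JOIN `enrollments r` on tag_id: keep only rows whose q.tag_id appears in r.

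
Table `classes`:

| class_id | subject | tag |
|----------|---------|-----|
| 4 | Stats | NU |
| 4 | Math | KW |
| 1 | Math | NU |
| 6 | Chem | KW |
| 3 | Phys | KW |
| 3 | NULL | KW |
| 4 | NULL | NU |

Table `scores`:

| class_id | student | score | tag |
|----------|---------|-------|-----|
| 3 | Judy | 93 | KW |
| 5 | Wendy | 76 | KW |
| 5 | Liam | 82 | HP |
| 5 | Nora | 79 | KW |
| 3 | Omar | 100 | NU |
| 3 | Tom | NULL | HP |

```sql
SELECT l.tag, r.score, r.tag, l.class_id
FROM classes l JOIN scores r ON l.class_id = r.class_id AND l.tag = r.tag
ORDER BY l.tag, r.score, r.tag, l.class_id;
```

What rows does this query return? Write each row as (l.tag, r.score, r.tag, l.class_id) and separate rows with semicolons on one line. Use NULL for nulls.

(KW, 93, KW, 3); (KW, 93, KW, 3)

INNER JOIN keeps only pairs where the ON condition holds.
Matching on l.class_id = r.class_id AND l.tag = r.tag.
- class_id=4, tag=NU: no matching r row, dropped.
- class_id=4, tag=KW: no matching r row, dropped.
- class_id=1, tag=NU: no matching r row, dropped.
- class_id=6, tag=KW: no matching r row, dropped.
- class_id=3, tag=KW: 1 matching r row(s), so 1 row(s) emitted.
- class_id=3, tag=KW: 1 matching r row(s), so 1 row(s) emitted.
- class_id=4, tag=NU: no matching r row, dropped.
After projecting and ordering:
l.tag | r.score | r.tag | l.class_id
KW | 93 | KW | 3
KW | 93 | KW | 3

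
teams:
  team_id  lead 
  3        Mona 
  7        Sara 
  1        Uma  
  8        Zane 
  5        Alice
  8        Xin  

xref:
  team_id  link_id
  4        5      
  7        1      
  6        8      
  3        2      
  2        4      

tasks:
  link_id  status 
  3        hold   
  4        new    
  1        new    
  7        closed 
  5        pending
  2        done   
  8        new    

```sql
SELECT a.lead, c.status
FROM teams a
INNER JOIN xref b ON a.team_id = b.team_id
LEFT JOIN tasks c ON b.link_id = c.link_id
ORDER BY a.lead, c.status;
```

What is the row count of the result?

2

Evaluate left to right. First `teams a INNER JOIN xref b` on team_id: 2 row(s).
Then LEFT JOIN `tasks c` on link_id: each of those 2 rows is kept; rows whose b.link_id has no match in c get NULL for c's columns.
Result: 2 row(s).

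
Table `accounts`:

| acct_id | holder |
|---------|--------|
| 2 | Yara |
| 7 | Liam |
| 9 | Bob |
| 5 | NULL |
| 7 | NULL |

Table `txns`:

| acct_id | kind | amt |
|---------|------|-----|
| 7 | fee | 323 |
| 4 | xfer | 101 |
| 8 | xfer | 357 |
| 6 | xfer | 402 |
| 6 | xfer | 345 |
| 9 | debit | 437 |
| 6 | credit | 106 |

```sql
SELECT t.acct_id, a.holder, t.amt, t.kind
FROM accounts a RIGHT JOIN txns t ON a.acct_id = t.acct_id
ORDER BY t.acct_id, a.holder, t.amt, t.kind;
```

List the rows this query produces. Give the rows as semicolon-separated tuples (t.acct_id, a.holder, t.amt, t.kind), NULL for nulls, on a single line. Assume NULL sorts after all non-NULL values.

RIGHT JOIN keeps every row from `txns`; unmatched rows get NULL for `accounts`'s columns.
Matching on a.acct_id = t.acct_id.
- a row (acct_id=2): no match.
- a row (acct_id=7): matches 1 t row(s) → 1 output row(s).
- a row (acct_id=9): matches 1 t row(s) → 1 output row(s).
- a row (acct_id=5): no match.
- a row (acct_id=7): matches 1 t row(s) → 1 output row(s).
- plus 5 unmatched t row(s), each kept with NULL a columns.
After projecting and ordering:
t.acct_id | a.holder | t.amt | t.kind
4 | NULL | 101 | xfer
6 | NULL | 106 | credit
6 | NULL | 345 | xfer
6 | NULL | 402 | xfer
7 | Liam | 323 | fee
7 | NULL | 323 | fee
8 | NULL | 357 | xfer
9 | Bob | 437 | debit

(4, NULL, 101, xfer); (6, NULL, 106, credit); (6, NULL, 345, xfer); (6, NULL, 402, xfer); (7, Liam, 323, fee); (7, NULL, 323, fee); (8, NULL, 357, xfer); (9, Bob, 437, debit)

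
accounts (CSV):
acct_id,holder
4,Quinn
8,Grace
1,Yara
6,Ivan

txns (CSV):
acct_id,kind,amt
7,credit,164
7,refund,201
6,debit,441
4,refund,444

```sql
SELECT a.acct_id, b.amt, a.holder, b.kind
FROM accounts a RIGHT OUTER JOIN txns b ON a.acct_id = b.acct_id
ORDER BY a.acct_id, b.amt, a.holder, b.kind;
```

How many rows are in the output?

4

RIGHT JOIN keeps every row from `txns`; unmatched rows get NULL for `accounts`'s columns.
Matching on a.acct_id = b.acct_id.
- a row (acct_id=4): matches 1 b row(s) → 1 output row(s).
- a row (acct_id=8): no match.
- a row (acct_id=1): no match.
- a row (acct_id=6): matches 1 b row(s) → 1 output row(s).
- 2 row(s) from b found no a partner → padded with NULL.
Total: 2 matched + 2 padded = 4 rows.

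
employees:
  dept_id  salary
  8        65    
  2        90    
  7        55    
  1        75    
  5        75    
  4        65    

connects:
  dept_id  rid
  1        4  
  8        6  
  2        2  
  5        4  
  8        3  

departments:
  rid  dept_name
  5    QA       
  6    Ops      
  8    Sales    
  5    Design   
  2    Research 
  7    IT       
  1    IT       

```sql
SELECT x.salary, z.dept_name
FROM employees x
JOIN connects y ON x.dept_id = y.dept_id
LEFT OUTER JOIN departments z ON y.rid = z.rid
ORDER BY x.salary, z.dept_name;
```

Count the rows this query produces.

5

Step 1 — x INNER JOIN y on dept_id → 5 row(s).
Then LEFT JOIN `departments z` on rid: each of those 5 rows is kept; rows whose y.rid has no match in z get NULL for z's columns.
Result: 5 row(s).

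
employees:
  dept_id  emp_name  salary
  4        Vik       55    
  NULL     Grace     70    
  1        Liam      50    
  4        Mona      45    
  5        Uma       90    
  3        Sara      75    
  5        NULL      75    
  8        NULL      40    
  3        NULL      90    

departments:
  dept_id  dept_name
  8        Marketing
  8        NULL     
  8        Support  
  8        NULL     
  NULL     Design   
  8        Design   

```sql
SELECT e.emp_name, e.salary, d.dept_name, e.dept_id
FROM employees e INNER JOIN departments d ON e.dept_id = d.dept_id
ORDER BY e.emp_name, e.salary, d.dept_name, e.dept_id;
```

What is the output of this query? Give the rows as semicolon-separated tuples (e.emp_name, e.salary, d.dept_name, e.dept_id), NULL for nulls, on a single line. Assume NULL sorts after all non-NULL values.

INNER JOIN keeps only pairs where the ON condition holds.
Matching on e.dept_id = d.dept_id. A NULL in a compared column never satisfies the condition.
- dept_id=4: no matching d row, dropped.
- dept_id=NULL: no matching d row, dropped.
- dept_id=1: no matching d row, dropped.
- dept_id=4: no matching d row, dropped.
- dept_id=5: no matching d row, dropped.
- dept_id=3: no matching d row, dropped.
- dept_id=5: no matching d row, dropped.
- dept_id=8: 5 matching d row(s), so 5 row(s) emitted.
- dept_id=3: no matching d row, dropped.
After projecting and ordering:
e.emp_name | e.salary | d.dept_name | e.dept_id
NULL | 40 | Design | 8
NULL | 40 | Marketing | 8
NULL | 40 | Support | 8
NULL | 40 | NULL | 8
NULL | 40 | NULL | 8

(NULL, 40, Design, 8); (NULL, 40, Marketing, 8); (NULL, 40, Support, 8); (NULL, 40, NULL, 8); (NULL, 40, NULL, 8)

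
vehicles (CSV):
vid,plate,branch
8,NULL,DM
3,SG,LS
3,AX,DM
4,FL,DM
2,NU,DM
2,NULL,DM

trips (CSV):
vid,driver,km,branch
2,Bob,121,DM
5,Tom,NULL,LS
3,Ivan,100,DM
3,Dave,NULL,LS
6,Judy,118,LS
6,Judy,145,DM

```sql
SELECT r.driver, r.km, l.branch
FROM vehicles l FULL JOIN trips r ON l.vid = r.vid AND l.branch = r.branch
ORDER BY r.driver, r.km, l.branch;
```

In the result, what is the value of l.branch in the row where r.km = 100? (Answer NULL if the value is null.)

FULL OUTER JOIN keeps every row from both sides; unmatched rows get NULL for the other side's columns.
Matching on l.vid = r.vid AND l.branch = r.branch.
- l (vid=8, branch=DM) has no partner → padded with NULL.
- l (vid=3, branch=LS) pairs with 1 row(s) of r.
- l (vid=3, branch=DM) pairs with 1 row(s) of r.
- l (vid=4, branch=DM) has no partner → padded with NULL.
- l (vid=2, branch=DM) pairs with 1 row(s) of r.
- l (vid=2, branch=DM) pairs with 1 row(s) of r.
- plus 3 unmatched r row(s), each kept with NULL l columns.

DM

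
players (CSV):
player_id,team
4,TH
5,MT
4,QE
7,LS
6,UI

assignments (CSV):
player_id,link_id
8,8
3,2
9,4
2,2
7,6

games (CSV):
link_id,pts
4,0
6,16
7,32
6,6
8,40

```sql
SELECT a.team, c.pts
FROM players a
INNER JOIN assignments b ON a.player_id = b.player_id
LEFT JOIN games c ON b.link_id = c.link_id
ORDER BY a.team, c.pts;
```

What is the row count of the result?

2

Joins associate left-to-right: players INNER JOIN assignments on player_id gives 1 intermediate row(s).
Then LEFT JOIN `games c` on link_id: each of those 1 rows is kept; rows whose b.link_id has no match in c get NULL for c's columns.
Result: 2 row(s).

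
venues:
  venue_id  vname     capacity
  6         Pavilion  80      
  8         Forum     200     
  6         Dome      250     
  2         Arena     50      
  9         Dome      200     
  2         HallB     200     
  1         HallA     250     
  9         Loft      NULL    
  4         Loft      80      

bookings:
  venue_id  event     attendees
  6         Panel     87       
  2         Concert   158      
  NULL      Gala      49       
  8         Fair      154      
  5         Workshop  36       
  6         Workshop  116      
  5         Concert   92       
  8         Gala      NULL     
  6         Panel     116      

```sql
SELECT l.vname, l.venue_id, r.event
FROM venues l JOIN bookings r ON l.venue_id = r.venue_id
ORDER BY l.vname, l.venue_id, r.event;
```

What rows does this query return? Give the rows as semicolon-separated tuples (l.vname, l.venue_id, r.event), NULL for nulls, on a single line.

(Arena, 2, Concert); (Dome, 6, Panel); (Dome, 6, Panel); (Dome, 6, Workshop); (Forum, 8, Fair); (Forum, 8, Gala); (HallB, 2, Concert); (Pavilion, 6, Panel); (Pavilion, 6, Panel); (Pavilion, 6, Workshop)

INNER JOIN keeps only pairs where the ON condition holds.
Matching on l.venue_id = r.venue_id. A NULL in a compared column never satisfies the condition.
- venue_id=6: 3 matching r row(s), so 3 row(s) emitted.
- venue_id=8: 2 matching r row(s), so 2 row(s) emitted.
- venue_id=6: 3 matching r row(s), so 3 row(s) emitted.
- venue_id=2: 1 matching r row(s), so 1 row(s) emitted.
- venue_id=9: no matching r row, dropped.
- venue_id=2: 1 matching r row(s), so 1 row(s) emitted.
- venue_id=1: no matching r row, dropped.
- venue_id=9: no matching r row, dropped.
- venue_id=4: no matching r row, dropped.
After projecting and ordering:
l.vname | l.venue_id | r.event
Arena | 2 | Concert
Dome | 6 | Panel
Dome | 6 | Panel
Dome | 6 | Workshop
Forum | 8 | Fair
Forum | 8 | Gala
HallB | 2 | Concert
Pavilion | 6 | Panel
Pavilion | 6 | Panel
Pavilion | 6 | Workshop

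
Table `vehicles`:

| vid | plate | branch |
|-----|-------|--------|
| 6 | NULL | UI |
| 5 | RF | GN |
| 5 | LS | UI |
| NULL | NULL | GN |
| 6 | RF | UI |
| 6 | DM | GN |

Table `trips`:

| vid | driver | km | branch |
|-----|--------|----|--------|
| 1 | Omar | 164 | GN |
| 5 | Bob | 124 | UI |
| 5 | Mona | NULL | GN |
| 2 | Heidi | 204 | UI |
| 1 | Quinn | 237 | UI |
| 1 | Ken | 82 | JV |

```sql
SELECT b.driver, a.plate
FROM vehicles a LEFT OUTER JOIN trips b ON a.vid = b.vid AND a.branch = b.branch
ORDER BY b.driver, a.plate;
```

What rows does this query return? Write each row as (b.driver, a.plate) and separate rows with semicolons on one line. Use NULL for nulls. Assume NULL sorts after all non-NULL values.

(Bob, LS); (Mona, RF); (NULL, DM); (NULL, RF); (NULL, NULL); (NULL, NULL)

LEFT JOIN keeps every row from `vehicles`; unmatched rows get NULL for `trips`'s columns.
Matching on a.vid = b.vid AND a.branch = b.branch. A NULL in a compared column never satisfies the condition.
- a (vid=6, branch=UI) has no partner → padded with NULL.
- a (vid=5, branch=GN) pairs with 1 row(s) of b.
- a (vid=5, branch=UI) pairs with 1 row(s) of b.
- a (vid=NULL, branch=GN) has no partner → padded with NULL.
- a (vid=6, branch=UI) has no partner → padded with NULL.
- a (vid=6, branch=GN) has no partner → padded with NULL.
After projecting and ordering:
b.driver | a.plate
Bob | LS
Mona | RF
NULL | DM
NULL | RF
NULL | NULL
NULL | NULL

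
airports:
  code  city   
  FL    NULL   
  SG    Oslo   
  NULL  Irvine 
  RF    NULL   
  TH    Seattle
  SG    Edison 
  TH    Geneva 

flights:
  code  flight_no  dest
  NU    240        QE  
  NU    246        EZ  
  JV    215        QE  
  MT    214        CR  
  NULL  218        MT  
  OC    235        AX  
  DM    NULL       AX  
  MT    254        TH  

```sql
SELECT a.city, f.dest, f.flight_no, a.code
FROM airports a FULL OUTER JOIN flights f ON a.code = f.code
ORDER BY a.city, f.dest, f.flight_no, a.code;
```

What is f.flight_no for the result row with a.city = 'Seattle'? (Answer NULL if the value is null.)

NULL

FULL OUTER JOIN keeps every row from both sides; unmatched rows get NULL for the other side's columns.
Matching on a.code = f.code. A NULL in a compared column never satisfies the condition.
- code=FL: no f row matches, row kept with f columns NULL.
- code=SG: no f row matches, row kept with f columns NULL.
- code=NULL: no f row matches, row kept with f columns NULL.
- code=RF: no f row matches, row kept with f columns NULL.
- code=TH: no f row matches, row kept with f columns NULL.
- code=SG: no f row matches, row kept with f columns NULL.
- code=TH: no f row matches, row kept with f columns NULL.
- plus 8 unmatched f row(s), each kept with NULL a columns.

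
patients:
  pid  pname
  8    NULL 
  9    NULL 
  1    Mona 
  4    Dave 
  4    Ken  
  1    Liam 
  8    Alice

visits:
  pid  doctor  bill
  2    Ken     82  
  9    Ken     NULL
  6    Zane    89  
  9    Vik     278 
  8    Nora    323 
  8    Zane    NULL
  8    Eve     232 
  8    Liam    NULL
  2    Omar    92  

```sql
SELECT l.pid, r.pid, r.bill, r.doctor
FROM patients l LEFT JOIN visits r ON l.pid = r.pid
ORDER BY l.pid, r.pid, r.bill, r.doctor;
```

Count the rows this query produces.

14

LEFT JOIN keeps every row from `patients`; unmatched rows get NULL for `visits`'s columns.
Matching on l.pid = r.pid.
- l row (pid=8): matches 4 r row(s) → 4 output row(s).
- l row (pid=9): matches 2 r row(s) → 2 output row(s).
- l row (pid=1): no match → kept, r columns NULL.
- l row (pid=4): no match → kept, r columns NULL.
- l row (pid=4): no match → kept, r columns NULL.
- l row (pid=1): no match → kept, r columns NULL.
- l row (pid=8): matches 4 r row(s) → 4 output row(s).
Total: 10 matched + 4 padded = 14 rows.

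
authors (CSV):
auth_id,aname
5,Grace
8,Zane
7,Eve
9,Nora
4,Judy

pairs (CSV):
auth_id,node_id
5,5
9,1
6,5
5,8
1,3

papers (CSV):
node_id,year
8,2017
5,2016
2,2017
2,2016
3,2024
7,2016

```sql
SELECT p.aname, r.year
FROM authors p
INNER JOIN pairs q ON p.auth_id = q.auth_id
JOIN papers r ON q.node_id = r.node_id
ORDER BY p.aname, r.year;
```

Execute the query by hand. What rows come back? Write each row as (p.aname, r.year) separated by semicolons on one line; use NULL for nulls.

(Grace, 2016); (Grace, 2017)

Step 1 — p INNER JOIN q on auth_id → 3 row(s).
Then INNER JOIN `papers r` on node_id: keep only rows whose q.node_id appears in r.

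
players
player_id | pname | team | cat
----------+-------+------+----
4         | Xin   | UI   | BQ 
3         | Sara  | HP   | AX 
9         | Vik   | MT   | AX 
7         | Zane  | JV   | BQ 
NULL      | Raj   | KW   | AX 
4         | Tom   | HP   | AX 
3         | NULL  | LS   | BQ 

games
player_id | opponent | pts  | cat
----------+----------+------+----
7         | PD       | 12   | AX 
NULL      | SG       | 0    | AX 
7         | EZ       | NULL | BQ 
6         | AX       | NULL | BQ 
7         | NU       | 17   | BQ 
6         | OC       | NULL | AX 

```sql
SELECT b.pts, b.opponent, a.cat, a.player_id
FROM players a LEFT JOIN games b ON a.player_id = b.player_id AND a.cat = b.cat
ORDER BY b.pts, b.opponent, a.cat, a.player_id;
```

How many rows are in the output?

LEFT JOIN keeps every row from `players`; unmatched rows get NULL for `games`'s columns.
Matching on a.player_id = b.player_id AND a.cat = b.cat. A NULL in a compared column never satisfies the condition.
Matched pairs: 2; unmatched a rows kept: 6.
Total: 2 matched + 6 padded = 8 rows.

8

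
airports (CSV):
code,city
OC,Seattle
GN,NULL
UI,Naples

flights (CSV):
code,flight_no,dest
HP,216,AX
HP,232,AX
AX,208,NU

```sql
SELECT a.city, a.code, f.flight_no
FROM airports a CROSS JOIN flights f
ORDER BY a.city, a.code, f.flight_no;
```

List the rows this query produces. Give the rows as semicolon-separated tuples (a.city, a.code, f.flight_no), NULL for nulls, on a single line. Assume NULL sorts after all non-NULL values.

(Naples, UI, 208); (Naples, UI, 216); (Naples, UI, 232); (Seattle, OC, 208); (Seattle, OC, 216); (Seattle, OC, 232); (NULL, GN, 208); (NULL, GN, 216); (NULL, GN, 232)

CROSS JOIN pairs every row of `airports` with every row of `flights`: 3 × 3 = 9 rows.
After projecting and ordering:
a.city | a.code | f.flight_no
Naples | UI | 208
Naples | UI | 216
Naples | UI | 232
Seattle | OC | 208
Seattle | OC | 216
Seattle | OC | 232
NULL | GN | 208
NULL | GN | 216
NULL | GN | 232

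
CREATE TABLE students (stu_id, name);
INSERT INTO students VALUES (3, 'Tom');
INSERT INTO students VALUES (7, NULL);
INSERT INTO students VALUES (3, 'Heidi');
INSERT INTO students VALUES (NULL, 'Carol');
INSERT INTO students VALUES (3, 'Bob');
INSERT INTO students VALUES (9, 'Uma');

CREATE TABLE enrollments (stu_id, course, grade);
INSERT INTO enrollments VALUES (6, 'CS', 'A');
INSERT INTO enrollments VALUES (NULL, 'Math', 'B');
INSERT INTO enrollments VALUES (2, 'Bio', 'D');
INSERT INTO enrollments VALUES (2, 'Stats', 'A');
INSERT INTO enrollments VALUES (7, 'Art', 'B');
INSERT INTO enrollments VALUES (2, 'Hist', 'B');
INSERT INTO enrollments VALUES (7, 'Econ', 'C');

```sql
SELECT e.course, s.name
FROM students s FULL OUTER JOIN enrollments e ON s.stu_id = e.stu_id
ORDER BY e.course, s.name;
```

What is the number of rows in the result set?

12

FULL OUTER JOIN keeps every row from both sides; unmatched rows get NULL for the other side's columns.
Matching on s.stu_id = e.stu_id. A NULL in a compared column never satisfies the condition.
Matched pairs: 2; unmatched s rows kept: 5; unmatched e rows kept: 5.
Total: 2 matched + 10 padded = 12 rows.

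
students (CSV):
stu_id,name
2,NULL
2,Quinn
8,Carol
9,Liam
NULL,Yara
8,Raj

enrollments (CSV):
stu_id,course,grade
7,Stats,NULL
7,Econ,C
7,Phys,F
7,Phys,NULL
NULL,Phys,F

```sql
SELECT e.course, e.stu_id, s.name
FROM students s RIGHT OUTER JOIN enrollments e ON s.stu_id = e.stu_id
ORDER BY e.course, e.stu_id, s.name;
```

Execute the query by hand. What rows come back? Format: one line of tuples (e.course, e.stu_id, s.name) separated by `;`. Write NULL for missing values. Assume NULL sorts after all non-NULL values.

RIGHT JOIN keeps every row from `enrollments`; unmatched rows get NULL for `students`'s columns.
Matching on s.stu_id = e.stu_id. A NULL in a compared column never satisfies the condition.
Matched pairs: 0; unmatched e rows kept: 5.

(Econ, 7, NULL); (Phys, 7, NULL); (Phys, 7, NULL); (Phys, NULL, NULL); (Stats, 7, NULL)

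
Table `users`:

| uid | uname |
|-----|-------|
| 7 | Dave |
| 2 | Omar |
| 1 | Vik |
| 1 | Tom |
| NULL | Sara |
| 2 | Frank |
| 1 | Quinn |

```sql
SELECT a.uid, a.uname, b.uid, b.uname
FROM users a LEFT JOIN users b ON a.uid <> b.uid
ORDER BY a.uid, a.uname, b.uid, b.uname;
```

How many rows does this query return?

23

LEFT JOIN keeps every row from `users a`; unmatched rows get NULL for `users b`'s columns.
Matching on a.uid <> b.uid. A NULL in a compared column never satisfies the condition.
Matched pairs: 22; unmatched a rows kept: 1.
Total: 22 matched + 1 padded = 23 rows.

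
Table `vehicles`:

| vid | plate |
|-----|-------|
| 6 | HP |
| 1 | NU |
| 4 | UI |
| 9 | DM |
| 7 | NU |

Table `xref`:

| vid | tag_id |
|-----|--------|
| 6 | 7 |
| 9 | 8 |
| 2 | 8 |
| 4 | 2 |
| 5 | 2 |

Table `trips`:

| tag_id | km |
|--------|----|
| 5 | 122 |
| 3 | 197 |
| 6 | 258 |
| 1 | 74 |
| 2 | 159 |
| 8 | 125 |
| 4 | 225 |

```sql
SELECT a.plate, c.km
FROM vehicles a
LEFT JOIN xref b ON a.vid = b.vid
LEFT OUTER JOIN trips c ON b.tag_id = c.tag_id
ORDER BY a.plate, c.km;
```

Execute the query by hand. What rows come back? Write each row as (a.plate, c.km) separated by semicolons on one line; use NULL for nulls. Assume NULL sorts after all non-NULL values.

Step 1 — a LEFT JOIN b on vid → 5 row(s).
Then LEFT JOIN `trips c` on tag_id: each of those 5 rows is kept; rows whose b.tag_id has no match in c get NULL for c's columns.

(DM, 125); (HP, NULL); (NU, NULL); (NU, NULL); (UI, 159)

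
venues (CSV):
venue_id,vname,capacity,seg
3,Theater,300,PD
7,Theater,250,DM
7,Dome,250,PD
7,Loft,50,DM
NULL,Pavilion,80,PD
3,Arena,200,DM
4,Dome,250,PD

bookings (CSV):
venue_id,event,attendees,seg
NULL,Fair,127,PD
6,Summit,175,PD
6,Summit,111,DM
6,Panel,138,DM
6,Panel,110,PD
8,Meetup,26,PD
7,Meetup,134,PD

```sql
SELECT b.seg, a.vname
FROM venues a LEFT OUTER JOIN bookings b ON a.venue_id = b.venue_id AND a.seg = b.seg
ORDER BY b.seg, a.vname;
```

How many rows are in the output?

LEFT JOIN keeps every row from `venues`; unmatched rows get NULL for `bookings`'s columns.
Matching on a.venue_id = b.venue_id AND a.seg = b.seg. A NULL in a compared column never satisfies the condition.
- a row (venue_id=3, seg=PD): no match → kept, b columns NULL.
- a row (venue_id=7, seg=DM): no match → kept, b columns NULL.
- a row (venue_id=7, seg=PD): matches 1 b row(s) → 1 output row(s).
- a row (venue_id=7, seg=DM): no match → kept, b columns NULL.
- a row (venue_id=NULL, seg=PD): no match → kept, b columns NULL.
- a row (venue_id=3, seg=DM): no match → kept, b columns NULL.
- a row (venue_id=4, seg=PD): no match → kept, b columns NULL.
Total: 1 matched + 6 padded = 7 rows.

7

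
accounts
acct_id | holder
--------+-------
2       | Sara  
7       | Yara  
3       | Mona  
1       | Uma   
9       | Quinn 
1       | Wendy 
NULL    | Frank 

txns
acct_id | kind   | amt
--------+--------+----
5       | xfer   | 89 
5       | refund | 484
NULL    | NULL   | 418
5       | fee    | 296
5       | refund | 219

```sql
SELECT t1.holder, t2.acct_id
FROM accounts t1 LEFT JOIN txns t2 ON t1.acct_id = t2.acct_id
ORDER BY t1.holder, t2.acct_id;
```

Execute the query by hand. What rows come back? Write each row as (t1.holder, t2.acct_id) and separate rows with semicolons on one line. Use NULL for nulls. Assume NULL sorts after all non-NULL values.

(Frank, NULL); (Mona, NULL); (Quinn, NULL); (Sara, NULL); (Uma, NULL); (Wendy, NULL); (Yara, NULL)

LEFT JOIN keeps every row from `accounts`; unmatched rows get NULL for `txns`'s columns.
Matching on t1.acct_id = t2.acct_id. A NULL in a compared column never satisfies the condition.
- t1[0] acct_id=2 → no match; kept with NULLs on the t2 side.
- t1[1] acct_id=7 → no match; kept with NULLs on the t2 side.
- t1[2] acct_id=3 → no match; kept with NULLs on the t2 side.
- t1[3] acct_id=1 → no match; kept with NULLs on the t2 side.
- t1[4] acct_id=9 → no match; kept with NULLs on the t2 side.
- t1[5] acct_id=1 → no match; kept with NULLs on the t2 side.
- t1[6] acct_id=NULL → no match; kept with NULLs on the t2 side.
After projecting and ordering:
t1.holder | t2.acct_id
Frank | NULL
Mona | NULL
Quinn | NULL
Sara | NULL
Uma | NULL
Wendy | NULL
Yara | NULL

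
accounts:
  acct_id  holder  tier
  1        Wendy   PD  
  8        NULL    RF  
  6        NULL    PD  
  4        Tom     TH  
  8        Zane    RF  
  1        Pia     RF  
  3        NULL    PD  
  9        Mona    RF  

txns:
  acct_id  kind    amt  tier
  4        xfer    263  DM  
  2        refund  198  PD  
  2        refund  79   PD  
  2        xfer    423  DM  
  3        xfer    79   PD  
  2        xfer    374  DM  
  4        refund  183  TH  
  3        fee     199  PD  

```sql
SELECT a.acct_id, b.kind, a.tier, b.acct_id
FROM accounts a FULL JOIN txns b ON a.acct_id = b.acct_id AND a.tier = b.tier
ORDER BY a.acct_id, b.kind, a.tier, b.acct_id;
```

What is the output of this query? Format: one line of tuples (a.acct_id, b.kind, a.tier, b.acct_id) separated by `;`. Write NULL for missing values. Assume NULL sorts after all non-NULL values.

FULL OUTER JOIN keeps every row from both sides; unmatched rows get NULL for the other side's columns.
Matching on a.acct_id = b.acct_id AND a.tier = b.tier.
- a (acct_id=1, tier=PD) has no partner → padded with NULL.
- a (acct_id=8, tier=RF) has no partner → padded with NULL.
- a (acct_id=6, tier=PD) has no partner → padded with NULL.
- a (acct_id=4, tier=TH) pairs with 1 row(s) of b.
- a (acct_id=8, tier=RF) has no partner → padded with NULL.
- a (acct_id=1, tier=RF) has no partner → padded with NULL.
- a (acct_id=3, tier=PD) pairs with 2 row(s) of b.
- a (acct_id=9, tier=RF) has no partner → padded with NULL.
- 5 b row(s) had no a match → kept, a columns NULL.

(1, NULL, PD, NULL); (1, NULL, RF, NULL); (3, fee, PD, 3); (3, xfer, PD, 3); (4, refund, TH, 4); (6, NULL, PD, NULL); (8, NULL, RF, NULL); (8, NULL, RF, NULL); (9, NULL, RF, NULL); (NULL, refund, NULL, 2); (NULL, refund, NULL, 2); (NULL, xfer, NULL, 2); (NULL, xfer, NULL, 2); (NULL, xfer, NULL, 4)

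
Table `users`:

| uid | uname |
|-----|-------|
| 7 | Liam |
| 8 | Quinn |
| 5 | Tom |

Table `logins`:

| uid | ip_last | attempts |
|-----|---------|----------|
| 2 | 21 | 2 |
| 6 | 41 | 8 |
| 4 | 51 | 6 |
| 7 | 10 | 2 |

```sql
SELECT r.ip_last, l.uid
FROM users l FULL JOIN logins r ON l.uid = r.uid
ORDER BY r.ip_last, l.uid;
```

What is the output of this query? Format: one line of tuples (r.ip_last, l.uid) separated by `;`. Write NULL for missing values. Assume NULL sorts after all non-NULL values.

(10, 7); (21, NULL); (41, NULL); (51, NULL); (NULL, 5); (NULL, 8)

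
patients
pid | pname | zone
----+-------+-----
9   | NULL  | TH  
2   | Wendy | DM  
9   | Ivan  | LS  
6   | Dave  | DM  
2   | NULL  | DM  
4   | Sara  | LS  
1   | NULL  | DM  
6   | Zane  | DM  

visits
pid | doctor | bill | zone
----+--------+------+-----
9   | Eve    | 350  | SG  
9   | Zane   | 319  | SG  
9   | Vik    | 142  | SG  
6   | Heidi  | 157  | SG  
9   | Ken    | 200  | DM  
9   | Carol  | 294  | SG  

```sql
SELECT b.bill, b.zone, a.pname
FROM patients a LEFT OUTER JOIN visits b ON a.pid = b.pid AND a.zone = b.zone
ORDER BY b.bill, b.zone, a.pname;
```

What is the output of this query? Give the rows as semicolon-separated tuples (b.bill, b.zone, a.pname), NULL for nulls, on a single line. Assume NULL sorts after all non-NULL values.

LEFT JOIN keeps every row from `patients`; unmatched rows get NULL for `visits`'s columns.
Matching on a.pid = b.pid AND a.zone = b.zone.
Matched pairs: 0; unmatched a rows kept: 8.

(NULL, NULL, Dave); (NULL, NULL, Ivan); (NULL, NULL, Sara); (NULL, NULL, Wendy); (NULL, NULL, Zane); (NULL, NULL, NULL); (NULL, NULL, NULL); (NULL, NULL, NULL)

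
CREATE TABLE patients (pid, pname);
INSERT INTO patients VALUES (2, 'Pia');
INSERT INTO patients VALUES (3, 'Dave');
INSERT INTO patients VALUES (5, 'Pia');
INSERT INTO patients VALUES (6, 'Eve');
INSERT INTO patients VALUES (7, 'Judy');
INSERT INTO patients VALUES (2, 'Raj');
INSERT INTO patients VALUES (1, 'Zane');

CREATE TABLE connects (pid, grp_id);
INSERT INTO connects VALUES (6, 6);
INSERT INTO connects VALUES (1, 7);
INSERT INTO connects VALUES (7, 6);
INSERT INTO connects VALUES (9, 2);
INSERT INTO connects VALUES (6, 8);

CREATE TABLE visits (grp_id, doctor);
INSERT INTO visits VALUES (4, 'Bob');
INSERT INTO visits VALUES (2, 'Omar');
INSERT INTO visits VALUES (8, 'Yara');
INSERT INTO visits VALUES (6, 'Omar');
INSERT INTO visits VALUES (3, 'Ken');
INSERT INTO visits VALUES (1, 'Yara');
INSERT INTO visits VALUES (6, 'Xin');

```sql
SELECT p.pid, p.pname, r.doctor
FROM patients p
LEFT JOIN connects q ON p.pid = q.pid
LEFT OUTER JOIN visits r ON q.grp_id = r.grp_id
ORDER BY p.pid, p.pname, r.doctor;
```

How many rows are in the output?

10

Joins associate left-to-right: patients LEFT JOIN connects on pid gives 8 intermediate row(s).
Then LEFT JOIN `visits r` on grp_id: each of those 8 rows is kept; rows whose q.grp_id has no match in r get NULL for r's columns.
Result: 10 row(s).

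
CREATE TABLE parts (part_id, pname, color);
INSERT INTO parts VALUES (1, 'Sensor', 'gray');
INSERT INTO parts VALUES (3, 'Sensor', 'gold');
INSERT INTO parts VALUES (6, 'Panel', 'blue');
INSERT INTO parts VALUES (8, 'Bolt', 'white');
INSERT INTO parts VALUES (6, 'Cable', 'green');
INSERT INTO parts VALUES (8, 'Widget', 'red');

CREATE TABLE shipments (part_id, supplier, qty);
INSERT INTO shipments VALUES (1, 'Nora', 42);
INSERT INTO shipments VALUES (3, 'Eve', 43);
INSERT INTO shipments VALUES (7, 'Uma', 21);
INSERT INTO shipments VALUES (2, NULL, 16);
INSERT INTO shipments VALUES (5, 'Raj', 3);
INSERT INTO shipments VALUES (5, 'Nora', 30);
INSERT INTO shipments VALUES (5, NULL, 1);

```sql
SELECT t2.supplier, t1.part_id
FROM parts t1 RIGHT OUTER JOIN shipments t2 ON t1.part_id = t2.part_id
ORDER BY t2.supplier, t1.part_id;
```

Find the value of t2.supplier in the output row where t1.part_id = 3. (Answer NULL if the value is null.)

RIGHT JOIN keeps every row from `shipments`; unmatched rows get NULL for `parts`'s columns.
Matching on t1.part_id = t2.part_id.
Matched pairs: 2; unmatched t2 rows kept: 5.

Eve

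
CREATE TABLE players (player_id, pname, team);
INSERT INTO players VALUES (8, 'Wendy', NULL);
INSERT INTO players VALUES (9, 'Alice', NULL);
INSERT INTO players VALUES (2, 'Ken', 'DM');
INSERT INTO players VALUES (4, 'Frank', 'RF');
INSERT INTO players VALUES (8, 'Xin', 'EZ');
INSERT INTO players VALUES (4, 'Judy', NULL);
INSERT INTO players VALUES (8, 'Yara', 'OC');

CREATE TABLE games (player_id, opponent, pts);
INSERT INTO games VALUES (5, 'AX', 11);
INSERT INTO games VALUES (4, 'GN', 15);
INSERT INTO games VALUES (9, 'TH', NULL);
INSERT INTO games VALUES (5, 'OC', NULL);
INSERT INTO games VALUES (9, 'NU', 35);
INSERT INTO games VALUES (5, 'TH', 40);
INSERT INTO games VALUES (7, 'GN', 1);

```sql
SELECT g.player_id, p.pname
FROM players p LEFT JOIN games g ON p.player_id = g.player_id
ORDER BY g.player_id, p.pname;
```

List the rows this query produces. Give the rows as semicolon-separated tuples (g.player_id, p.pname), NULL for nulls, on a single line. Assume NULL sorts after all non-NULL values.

(4, Frank); (4, Judy); (9, Alice); (9, Alice); (NULL, Ken); (NULL, Wendy); (NULL, Xin); (NULL, Yara)

LEFT JOIN keeps every row from `players`; unmatched rows get NULL for `games`'s columns.
Matching on p.player_id = g.player_id.
Matched pairs: 4; unmatched p rows kept: 4.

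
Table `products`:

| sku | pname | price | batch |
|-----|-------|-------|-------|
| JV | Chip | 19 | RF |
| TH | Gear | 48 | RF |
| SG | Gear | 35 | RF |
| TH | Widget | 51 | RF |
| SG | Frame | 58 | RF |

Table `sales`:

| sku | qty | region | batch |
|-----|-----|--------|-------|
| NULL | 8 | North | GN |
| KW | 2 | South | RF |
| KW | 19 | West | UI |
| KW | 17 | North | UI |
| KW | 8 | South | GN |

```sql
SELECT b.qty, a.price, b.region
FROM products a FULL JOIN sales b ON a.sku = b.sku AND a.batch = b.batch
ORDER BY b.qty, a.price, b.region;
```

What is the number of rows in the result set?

FULL OUTER JOIN keeps every row from both sides; unmatched rows get NULL for the other side's columns.
Matching on a.sku = b.sku AND a.batch = b.batch. A NULL in a compared column never satisfies the condition.
Matched pairs: 0; unmatched a rows kept: 5; unmatched b rows kept: 5.
Total: 0 matched + 10 padded = 10 rows.

10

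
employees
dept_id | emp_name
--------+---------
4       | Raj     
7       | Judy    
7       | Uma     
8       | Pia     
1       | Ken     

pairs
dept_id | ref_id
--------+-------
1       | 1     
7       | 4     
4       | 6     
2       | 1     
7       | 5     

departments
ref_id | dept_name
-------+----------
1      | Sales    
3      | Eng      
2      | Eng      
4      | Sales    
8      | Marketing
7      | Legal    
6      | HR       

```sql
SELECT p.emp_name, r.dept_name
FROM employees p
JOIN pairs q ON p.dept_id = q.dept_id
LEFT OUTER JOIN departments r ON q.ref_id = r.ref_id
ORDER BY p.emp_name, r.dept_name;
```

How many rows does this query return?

6

Evaluate left to right. First `employees p INNER JOIN pairs q` on dept_id: 6 row(s).
Then LEFT JOIN `departments r` on ref_id: each of those 6 rows is kept; rows whose q.ref_id has no match in r get NULL for r's columns.
Result: 6 row(s).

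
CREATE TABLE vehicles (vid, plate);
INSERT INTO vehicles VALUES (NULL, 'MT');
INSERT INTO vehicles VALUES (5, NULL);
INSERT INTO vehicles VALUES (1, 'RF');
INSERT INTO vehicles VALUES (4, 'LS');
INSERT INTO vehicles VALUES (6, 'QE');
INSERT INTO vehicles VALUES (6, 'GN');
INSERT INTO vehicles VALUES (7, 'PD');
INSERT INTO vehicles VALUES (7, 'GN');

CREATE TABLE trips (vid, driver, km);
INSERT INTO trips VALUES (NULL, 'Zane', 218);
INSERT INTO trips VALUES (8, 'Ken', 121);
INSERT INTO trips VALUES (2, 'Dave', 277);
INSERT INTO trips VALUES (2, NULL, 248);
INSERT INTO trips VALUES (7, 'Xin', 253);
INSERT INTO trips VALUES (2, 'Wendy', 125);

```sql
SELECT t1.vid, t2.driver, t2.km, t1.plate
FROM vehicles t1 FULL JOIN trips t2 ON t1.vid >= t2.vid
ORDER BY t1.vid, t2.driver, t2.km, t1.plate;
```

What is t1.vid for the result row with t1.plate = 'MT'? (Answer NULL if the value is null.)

NULL

FULL OUTER JOIN keeps every row from both sides; unmatched rows get NULL for the other side's columns.
Matching on t1.vid >= t2.vid. A NULL in a compared column never satisfies the condition.
- t1[0] vid=NULL → no match; kept with NULLs on the t2 side.
- t1[1] vid=5 → 3 match(es) in t2 → 3 row(s).
- t1[2] vid=1 → no match; kept with NULLs on the t2 side.
- t1[3] vid=4 → 3 match(es) in t2 → 3 row(s).
- t1[4] vid=6 → 3 match(es) in t2 → 3 row(s).
- t1[5] vid=6 → 3 match(es) in t2 → 3 row(s).
- t1[6] vid=7 → 4 match(es) in t2 → 4 row(s).
- t1[7] vid=7 → 4 match(es) in t2 → 4 row(s).
- 2 t2 row(s) had no t1 match → kept, t1 columns NULL.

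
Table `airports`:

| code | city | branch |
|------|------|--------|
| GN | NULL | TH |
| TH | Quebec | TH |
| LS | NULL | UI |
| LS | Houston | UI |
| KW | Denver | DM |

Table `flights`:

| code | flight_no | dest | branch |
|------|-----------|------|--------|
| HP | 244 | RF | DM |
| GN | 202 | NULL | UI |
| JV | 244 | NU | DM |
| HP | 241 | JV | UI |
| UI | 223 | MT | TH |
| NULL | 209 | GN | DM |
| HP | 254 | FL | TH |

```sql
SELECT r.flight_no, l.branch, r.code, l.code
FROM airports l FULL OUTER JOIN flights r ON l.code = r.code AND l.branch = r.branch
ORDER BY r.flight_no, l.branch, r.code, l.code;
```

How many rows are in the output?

12

FULL OUTER JOIN keeps every row from both sides; unmatched rows get NULL for the other side's columns.
Matching on l.code = r.code AND l.branch = r.branch. A NULL in a compared column never satisfies the condition.
- l row (code=GN, branch=TH): no match → kept, r columns NULL.
- l row (code=TH, branch=TH): no match → kept, r columns NULL.
- l row (code=LS, branch=UI): no match → kept, r columns NULL.
- l row (code=LS, branch=UI): no match → kept, r columns NULL.
- l row (code=KW, branch=DM): no match → kept, r columns NULL.
- 7 r row(s) had no l match → kept, l columns NULL.
Total: 0 matched + 12 padded = 12 rows.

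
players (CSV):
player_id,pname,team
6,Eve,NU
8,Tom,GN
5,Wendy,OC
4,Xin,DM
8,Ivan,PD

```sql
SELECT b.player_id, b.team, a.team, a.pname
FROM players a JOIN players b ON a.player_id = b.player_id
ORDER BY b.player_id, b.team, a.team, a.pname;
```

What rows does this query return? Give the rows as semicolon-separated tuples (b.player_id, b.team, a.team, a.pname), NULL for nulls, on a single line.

(4, DM, DM, Xin); (5, OC, OC, Wendy); (6, NU, NU, Eve); (8, GN, GN, Tom); (8, GN, PD, Ivan); (8, PD, GN, Tom); (8, PD, PD, Ivan)

INNER JOIN keeps only pairs where the ON condition holds.
Matching on a.player_id = b.player_id.
Matched pairs: 7.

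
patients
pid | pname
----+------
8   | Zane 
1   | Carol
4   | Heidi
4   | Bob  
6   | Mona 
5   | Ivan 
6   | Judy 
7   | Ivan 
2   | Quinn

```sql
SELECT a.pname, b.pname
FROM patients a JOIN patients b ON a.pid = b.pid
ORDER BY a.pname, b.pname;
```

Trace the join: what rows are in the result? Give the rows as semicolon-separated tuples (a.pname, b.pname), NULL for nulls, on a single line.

(Bob, Bob); (Bob, Heidi); (Carol, Carol); (Heidi, Bob); (Heidi, Heidi); (Ivan, Ivan); (Ivan, Ivan); (Judy, Judy); (Judy, Mona); (Mona, Judy); (Mona, Mona); (Quinn, Quinn); (Zane, Zane)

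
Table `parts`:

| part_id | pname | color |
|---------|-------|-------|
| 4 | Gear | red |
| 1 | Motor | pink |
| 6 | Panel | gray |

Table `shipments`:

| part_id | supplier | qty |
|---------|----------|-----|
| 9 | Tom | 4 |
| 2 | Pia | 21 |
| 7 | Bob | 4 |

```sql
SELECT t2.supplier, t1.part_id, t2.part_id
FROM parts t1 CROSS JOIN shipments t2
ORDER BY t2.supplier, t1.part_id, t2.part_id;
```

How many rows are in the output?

9

CROSS JOIN pairs every row of `parts` with every row of `shipments`: 3 × 3 = 9 rows.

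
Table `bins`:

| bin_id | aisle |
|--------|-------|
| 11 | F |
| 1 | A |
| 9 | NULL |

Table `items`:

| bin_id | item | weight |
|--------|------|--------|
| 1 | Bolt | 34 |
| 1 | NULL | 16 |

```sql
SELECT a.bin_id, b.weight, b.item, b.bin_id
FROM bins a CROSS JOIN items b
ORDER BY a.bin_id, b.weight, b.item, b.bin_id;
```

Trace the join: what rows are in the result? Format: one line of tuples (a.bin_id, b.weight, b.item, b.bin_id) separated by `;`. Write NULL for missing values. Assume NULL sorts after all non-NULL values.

CROSS JOIN pairs every row of `bins` with every row of `items`: 3 × 2 = 6 rows.
After projecting and ordering:
a.bin_id | b.weight | b.item | b.bin_id
1 | 16 | NULL | 1
1 | 34 | Bolt | 1
9 | 16 | NULL | 1
9 | 34 | Bolt | 1
11 | 16 | NULL | 1
11 | 34 | Bolt | 1

(1, 16, NULL, 1); (1, 34, Bolt, 1); (9, 16, NULL, 1); (9, 34, Bolt, 1); (11, 16, NULL, 1); (11, 34, Bolt, 1)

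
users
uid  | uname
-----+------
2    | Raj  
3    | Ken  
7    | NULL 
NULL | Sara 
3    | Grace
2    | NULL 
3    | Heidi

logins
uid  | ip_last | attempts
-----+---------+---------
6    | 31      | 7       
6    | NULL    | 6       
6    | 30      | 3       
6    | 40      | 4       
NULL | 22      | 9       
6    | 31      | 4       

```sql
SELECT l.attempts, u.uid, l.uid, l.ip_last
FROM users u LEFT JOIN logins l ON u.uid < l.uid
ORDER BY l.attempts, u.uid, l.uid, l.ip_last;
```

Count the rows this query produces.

27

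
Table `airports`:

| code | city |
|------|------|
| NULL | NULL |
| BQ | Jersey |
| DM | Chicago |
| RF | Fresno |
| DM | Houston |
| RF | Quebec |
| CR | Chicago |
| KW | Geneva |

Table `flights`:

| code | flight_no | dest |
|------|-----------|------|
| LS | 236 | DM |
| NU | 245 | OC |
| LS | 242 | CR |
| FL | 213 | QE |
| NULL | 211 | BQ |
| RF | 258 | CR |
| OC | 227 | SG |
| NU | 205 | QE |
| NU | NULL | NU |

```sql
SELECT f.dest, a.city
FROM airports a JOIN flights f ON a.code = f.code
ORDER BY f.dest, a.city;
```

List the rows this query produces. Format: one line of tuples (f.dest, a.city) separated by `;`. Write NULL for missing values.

(CR, Fresno); (CR, Quebec)

INNER JOIN keeps only pairs where the ON condition holds.
Matching on a.code = f.code. A NULL in a compared column never satisfies the condition.
- a row (code=NULL): no match → dropped.
- a row (code=BQ): no match → dropped.
- a row (code=DM): no match → dropped.
- a row (code=RF): matches 1 f row(s) → 1 output row(s).
- a row (code=DM): no match → dropped.
- a row (code=RF): matches 1 f row(s) → 1 output row(s).
- a row (code=CR): no match → dropped.
- a row (code=KW): no match → dropped.
After projecting and ordering:
f.dest | a.city
CR | Fresno
CR | Quebec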